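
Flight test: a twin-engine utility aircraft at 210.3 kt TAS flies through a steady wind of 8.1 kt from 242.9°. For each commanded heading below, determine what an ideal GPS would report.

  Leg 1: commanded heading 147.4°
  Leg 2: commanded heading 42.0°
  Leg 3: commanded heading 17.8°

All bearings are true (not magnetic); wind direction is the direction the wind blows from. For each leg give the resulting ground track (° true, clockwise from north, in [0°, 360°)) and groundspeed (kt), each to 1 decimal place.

Leg 1: heading 147.4°; drift -2.2° → track 145.2°, groundspeed 211.2 kt
Leg 2: heading 42.0°; drift +0.8° → track 42.8°, groundspeed 217.9 kt
Leg 3: heading 17.8°; drift +1.5° → track 19.3°, groundspeed 216.1 kt

Leg 1: track=145.2°, groundspeed=211.2 kt
Leg 2: track=42.8°, groundspeed=217.9 kt
Leg 3: track=19.3°, groundspeed=216.1 kt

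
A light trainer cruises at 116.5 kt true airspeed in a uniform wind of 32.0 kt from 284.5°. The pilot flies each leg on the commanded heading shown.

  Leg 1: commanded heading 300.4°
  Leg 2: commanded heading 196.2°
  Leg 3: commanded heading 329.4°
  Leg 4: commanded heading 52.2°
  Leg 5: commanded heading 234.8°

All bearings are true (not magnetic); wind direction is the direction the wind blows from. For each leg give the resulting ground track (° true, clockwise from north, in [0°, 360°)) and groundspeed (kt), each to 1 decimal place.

Leg 1: heading 300.4°; drift +5.8° → track 306.2°, groundspeed 86.2 kt
Leg 2: heading 196.2°; drift -15.5° → track 180.7°, groundspeed 119.9 kt
Leg 3: heading 329.4°; drift +13.5° → track 342.9°, groundspeed 96.5 kt
Leg 4: heading 52.2°; drift +10.5° → track 62.7°, groundspeed 138.4 kt
Leg 5: heading 234.8°; drift -14.3° → track 220.5°, groundspeed 98.9 kt

Leg 1: track=306.2°, groundspeed=86.2 kt
Leg 2: track=180.7°, groundspeed=119.9 kt
Leg 3: track=342.9°, groundspeed=96.5 kt
Leg 4: track=62.7°, groundspeed=138.4 kt
Leg 5: track=220.5°, groundspeed=98.9 kt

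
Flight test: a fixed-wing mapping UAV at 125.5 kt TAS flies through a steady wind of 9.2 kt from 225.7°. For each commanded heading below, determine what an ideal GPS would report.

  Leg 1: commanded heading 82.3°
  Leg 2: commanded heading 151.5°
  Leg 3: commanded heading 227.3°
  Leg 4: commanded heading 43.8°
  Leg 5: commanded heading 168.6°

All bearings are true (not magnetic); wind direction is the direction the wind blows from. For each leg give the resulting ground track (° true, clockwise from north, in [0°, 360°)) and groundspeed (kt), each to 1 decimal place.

Leg 1: track=79.9°, groundspeed=133.0 kt
Leg 2: track=147.4°, groundspeed=123.3 kt
Leg 3: track=227.4°, groundspeed=116.3 kt
Leg 4: track=43.9°, groundspeed=134.7 kt
Leg 5: track=164.9°, groundspeed=120.8 kt

Leg 1: heading 82.3°; drift -2.4° → track 79.9°, groundspeed 133.0 kt
Leg 2: heading 151.5°; drift -4.1° → track 147.4°, groundspeed 123.3 kt
Leg 3: heading 227.3°; drift +0.1° → track 227.4°, groundspeed 116.3 kt
Leg 4: heading 43.8°; drift +0.1° → track 43.9°, groundspeed 134.7 kt
Leg 5: heading 168.6°; drift -3.7° → track 164.9°, groundspeed 120.8 kt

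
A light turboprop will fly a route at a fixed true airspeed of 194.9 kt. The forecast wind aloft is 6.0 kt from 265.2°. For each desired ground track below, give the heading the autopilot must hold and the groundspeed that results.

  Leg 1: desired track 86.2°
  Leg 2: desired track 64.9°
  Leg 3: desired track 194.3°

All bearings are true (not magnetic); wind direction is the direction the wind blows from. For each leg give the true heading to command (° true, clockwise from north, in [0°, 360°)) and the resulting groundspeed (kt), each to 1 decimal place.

Leg 1: desired track 86.2°; wind correction +0.0° → command heading 86.2°, groundspeed 200.9 kt
Leg 2: desired track 64.9°; wind correction -0.6° → command heading 64.3°, groundspeed 200.5 kt
Leg 3: desired track 194.3°; wind correction +1.7° → command heading 196.0°, groundspeed 192.9 kt

Leg 1: heading=86.2°, groundspeed=200.9 kt
Leg 2: heading=64.3°, groundspeed=200.5 kt
Leg 3: heading=196.0°, groundspeed=192.9 kt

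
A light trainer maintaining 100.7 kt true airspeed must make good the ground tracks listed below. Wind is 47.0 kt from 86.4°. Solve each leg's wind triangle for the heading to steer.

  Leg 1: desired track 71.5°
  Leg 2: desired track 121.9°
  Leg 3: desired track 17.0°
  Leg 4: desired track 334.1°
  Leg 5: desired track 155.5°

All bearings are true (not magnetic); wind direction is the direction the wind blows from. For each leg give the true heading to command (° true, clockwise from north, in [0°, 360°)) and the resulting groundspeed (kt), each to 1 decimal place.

Leg 1: heading=78.4°, groundspeed=54.6 kt
Leg 2: heading=106.2°, groundspeed=58.7 kt
Leg 3: heading=42.9°, groundspeed=74.0 kt
Leg 4: heading=359.7°, groundspeed=108.7 kt
Leg 5: heading=129.6°, groundspeed=73.9 kt

Leg 1: desired track 71.5°; wind correction +6.9° → command heading 78.4°, groundspeed 54.6 kt
Leg 2: desired track 121.9°; wind correction -15.7° → command heading 106.2°, groundspeed 58.7 kt
Leg 3: desired track 17.0°; wind correction +25.9° → command heading 42.9°, groundspeed 74.0 kt
Leg 4: desired track 334.1°; wind correction +25.6° → command heading 359.7°, groundspeed 108.7 kt
Leg 5: desired track 155.5°; wind correction -25.9° → command heading 129.6°, groundspeed 73.9 kt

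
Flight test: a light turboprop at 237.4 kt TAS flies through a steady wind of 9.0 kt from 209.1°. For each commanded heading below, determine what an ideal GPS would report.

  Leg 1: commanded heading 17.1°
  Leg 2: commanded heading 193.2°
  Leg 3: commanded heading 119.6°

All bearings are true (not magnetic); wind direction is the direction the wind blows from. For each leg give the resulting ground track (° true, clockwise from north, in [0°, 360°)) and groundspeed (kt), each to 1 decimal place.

Leg 1: track=17.5°, groundspeed=246.2 kt
Leg 2: track=192.6°, groundspeed=228.8 kt
Leg 3: track=117.4°, groundspeed=237.5 kt

Leg 1: heading 17.1°; drift +0.4° → track 17.5°, groundspeed 246.2 kt
Leg 2: heading 193.2°; drift -0.6° → track 192.6°, groundspeed 228.8 kt
Leg 3: heading 119.6°; drift -2.2° → track 117.4°, groundspeed 237.5 kt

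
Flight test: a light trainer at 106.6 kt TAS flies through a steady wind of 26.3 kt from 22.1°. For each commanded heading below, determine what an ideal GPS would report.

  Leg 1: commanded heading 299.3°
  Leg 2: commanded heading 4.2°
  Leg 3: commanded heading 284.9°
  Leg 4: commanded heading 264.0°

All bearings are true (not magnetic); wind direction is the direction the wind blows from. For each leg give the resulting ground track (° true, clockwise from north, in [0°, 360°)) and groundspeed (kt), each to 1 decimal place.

Leg 1: heading 299.3°; drift -14.2° → track 285.1°, groundspeed 106.5 kt
Leg 2: heading 4.2°; drift -5.7° → track 358.5°, groundspeed 82.0 kt
Leg 3: heading 284.9°; drift -13.4° → track 271.5°, groundspeed 113.0 kt
Leg 4: heading 264.0°; drift -11.0° → track 253.0°, groundspeed 121.2 kt

Leg 1: track=285.1°, groundspeed=106.5 kt
Leg 2: track=358.5°, groundspeed=82.0 kt
Leg 3: track=271.5°, groundspeed=113.0 kt
Leg 4: track=253.0°, groundspeed=121.2 kt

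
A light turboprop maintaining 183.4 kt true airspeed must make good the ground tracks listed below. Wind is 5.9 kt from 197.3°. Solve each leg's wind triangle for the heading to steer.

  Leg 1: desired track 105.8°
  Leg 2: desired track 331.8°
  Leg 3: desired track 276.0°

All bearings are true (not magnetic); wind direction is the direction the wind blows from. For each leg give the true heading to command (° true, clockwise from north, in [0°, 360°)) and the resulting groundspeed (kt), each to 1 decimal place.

Leg 1: desired track 105.8°; wind correction +1.8° → command heading 107.6°, groundspeed 183.5 kt
Leg 2: desired track 331.8°; wind correction -1.3° → command heading 330.5°, groundspeed 187.5 kt
Leg 3: desired track 276.0°; wind correction -1.8° → command heading 274.2°, groundspeed 182.2 kt

Leg 1: heading=107.6°, groundspeed=183.5 kt
Leg 2: heading=330.5°, groundspeed=187.5 kt
Leg 3: heading=274.2°, groundspeed=182.2 kt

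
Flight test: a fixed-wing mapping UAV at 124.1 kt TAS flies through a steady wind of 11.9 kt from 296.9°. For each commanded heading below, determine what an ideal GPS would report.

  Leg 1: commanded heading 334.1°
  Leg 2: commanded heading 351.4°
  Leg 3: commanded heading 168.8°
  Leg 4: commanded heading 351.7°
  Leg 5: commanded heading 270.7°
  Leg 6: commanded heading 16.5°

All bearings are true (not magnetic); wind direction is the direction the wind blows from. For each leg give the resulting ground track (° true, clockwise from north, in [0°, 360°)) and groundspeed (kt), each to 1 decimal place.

Leg 1: heading 334.1°; drift +3.6° → track 337.7°, groundspeed 114.8 kt
Leg 2: heading 351.4°; drift +4.7° → track 356.1°, groundspeed 117.6 kt
Leg 3: heading 168.8°; drift -4.1° → track 164.7°, groundspeed 131.8 kt
Leg 4: heading 351.7°; drift +4.7° → track 356.4°, groundspeed 117.6 kt
Leg 5: heading 270.7°; drift -2.7° → track 268.0°, groundspeed 113.5 kt
Leg 6: heading 16.5°; drift +5.5° → track 22.0°, groundspeed 122.5 kt

Leg 1: track=337.7°, groundspeed=114.8 kt
Leg 2: track=356.1°, groundspeed=117.6 kt
Leg 3: track=164.7°, groundspeed=131.8 kt
Leg 4: track=356.4°, groundspeed=117.6 kt
Leg 5: track=268.0°, groundspeed=113.5 kt
Leg 6: track=22.0°, groundspeed=122.5 kt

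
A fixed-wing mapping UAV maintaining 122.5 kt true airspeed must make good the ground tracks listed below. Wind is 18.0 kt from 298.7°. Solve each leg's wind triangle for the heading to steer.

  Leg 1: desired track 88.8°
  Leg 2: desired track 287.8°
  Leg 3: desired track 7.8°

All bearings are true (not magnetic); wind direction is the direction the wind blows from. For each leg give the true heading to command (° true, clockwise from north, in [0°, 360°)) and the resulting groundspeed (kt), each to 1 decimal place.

Leg 1: heading=84.6°, groundspeed=137.8 kt
Leg 2: heading=289.4°, groundspeed=104.8 kt
Leg 3: heading=359.9°, groundspeed=114.9 kt

Leg 1: desired track 88.8°; wind correction -4.2° → command heading 84.6°, groundspeed 137.8 kt
Leg 2: desired track 287.8°; wind correction +1.6° → command heading 289.4°, groundspeed 104.8 kt
Leg 3: desired track 7.8°; wind correction -7.9° → command heading 359.9°, groundspeed 114.9 kt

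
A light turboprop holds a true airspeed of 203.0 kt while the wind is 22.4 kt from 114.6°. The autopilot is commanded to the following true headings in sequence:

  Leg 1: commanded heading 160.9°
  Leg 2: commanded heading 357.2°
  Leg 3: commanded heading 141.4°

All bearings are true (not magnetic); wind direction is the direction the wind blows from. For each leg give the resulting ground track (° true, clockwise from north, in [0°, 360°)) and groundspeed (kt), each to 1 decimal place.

Leg 1: heading 160.9°; drift +4.9° → track 165.8°, groundspeed 188.2 kt
Leg 2: heading 357.2°; drift -5.3° → track 351.9°, groundspeed 214.2 kt
Leg 3: heading 141.4°; drift +3.2° → track 144.6°, groundspeed 183.3 kt

Leg 1: track=165.8°, groundspeed=188.2 kt
Leg 2: track=351.9°, groundspeed=214.2 kt
Leg 3: track=144.6°, groundspeed=183.3 kt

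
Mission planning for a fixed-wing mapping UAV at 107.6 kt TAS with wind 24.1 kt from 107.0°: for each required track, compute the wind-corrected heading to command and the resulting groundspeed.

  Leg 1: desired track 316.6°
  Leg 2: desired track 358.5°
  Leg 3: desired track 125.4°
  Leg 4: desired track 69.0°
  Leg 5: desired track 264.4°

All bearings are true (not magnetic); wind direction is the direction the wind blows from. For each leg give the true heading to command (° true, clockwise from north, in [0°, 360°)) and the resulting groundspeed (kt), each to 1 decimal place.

Leg 1: desired track 316.6°; wind correction +6.4° → command heading 323.0°, groundspeed 127.9 kt
Leg 2: desired track 358.5°; wind correction +12.3° → command heading 10.8°, groundspeed 112.8 kt
Leg 3: desired track 125.4°; wind correction -4.1° → command heading 121.3°, groundspeed 84.5 kt
Leg 4: desired track 69.0°; wind correction +7.9° → command heading 76.9°, groundspeed 87.6 kt
Leg 5: desired track 264.4°; wind correction -4.9° → command heading 259.5°, groundspeed 129.5 kt

Leg 1: heading=323.0°, groundspeed=127.9 kt
Leg 2: heading=10.8°, groundspeed=112.8 kt
Leg 3: heading=121.3°, groundspeed=84.5 kt
Leg 4: heading=76.9°, groundspeed=87.6 kt
Leg 5: heading=259.5°, groundspeed=129.5 kt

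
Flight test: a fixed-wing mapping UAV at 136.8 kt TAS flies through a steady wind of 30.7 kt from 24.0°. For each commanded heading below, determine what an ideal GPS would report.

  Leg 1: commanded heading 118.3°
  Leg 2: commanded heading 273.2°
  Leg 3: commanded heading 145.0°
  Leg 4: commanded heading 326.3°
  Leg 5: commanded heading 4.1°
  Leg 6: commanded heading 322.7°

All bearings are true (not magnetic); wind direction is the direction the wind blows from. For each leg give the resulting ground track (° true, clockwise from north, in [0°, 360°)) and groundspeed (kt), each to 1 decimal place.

Leg 1: track=130.7°, groundspeed=142.4 kt
Leg 2: track=262.2°, groundspeed=150.5 kt
Leg 3: track=154.8°, groundspeed=154.9 kt
Leg 4: track=314.1°, groundspeed=123.2 kt
Leg 5: track=358.6°, groundspeed=108.4 kt
Leg 6: track=310.3°, groundspeed=125.0 kt

Leg 1: heading 118.3°; drift +12.4° → track 130.7°, groundspeed 142.4 kt
Leg 2: heading 273.2°; drift -11.0° → track 262.2°, groundspeed 150.5 kt
Leg 3: heading 145.0°; drift +9.8° → track 154.8°, groundspeed 154.9 kt
Leg 4: heading 326.3°; drift -12.2° → track 314.1°, groundspeed 123.2 kt
Leg 5: heading 4.1°; drift -5.5° → track 358.6°, groundspeed 108.4 kt
Leg 6: heading 322.7°; drift -12.4° → track 310.3°, groundspeed 125.0 kt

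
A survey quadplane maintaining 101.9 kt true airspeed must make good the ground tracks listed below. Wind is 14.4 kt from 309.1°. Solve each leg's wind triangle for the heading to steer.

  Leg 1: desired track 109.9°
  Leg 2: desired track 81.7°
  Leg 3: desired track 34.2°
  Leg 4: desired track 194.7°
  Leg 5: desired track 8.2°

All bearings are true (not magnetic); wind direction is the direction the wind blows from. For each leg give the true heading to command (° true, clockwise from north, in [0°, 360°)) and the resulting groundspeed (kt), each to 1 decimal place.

Leg 1: heading=107.2°, groundspeed=115.4 kt
Leg 2: heading=75.7°, groundspeed=111.1 kt
Leg 3: heading=26.1°, groundspeed=99.7 kt
Leg 4: heading=202.1°, groundspeed=107.0 kt
Leg 5: heading=1.2°, groundspeed=93.8 kt

Leg 1: desired track 109.9°; wind correction -2.7° → command heading 107.2°, groundspeed 115.4 kt
Leg 2: desired track 81.7°; wind correction -6.0° → command heading 75.7°, groundspeed 111.1 kt
Leg 3: desired track 34.2°; wind correction -8.1° → command heading 26.1°, groundspeed 99.7 kt
Leg 4: desired track 194.7°; wind correction +7.4° → command heading 202.1°, groundspeed 107.0 kt
Leg 5: desired track 8.2°; wind correction -7.0° → command heading 1.2°, groundspeed 93.8 kt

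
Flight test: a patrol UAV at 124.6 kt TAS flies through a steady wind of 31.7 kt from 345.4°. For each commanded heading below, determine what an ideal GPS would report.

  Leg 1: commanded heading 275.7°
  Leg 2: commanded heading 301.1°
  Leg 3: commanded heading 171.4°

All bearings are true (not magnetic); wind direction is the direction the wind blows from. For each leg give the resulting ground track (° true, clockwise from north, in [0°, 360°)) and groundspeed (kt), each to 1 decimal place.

Leg 1: heading 275.7°; drift -14.7° → track 261.0°, groundspeed 117.4 kt
Leg 2: heading 301.1°; drift -12.3° → track 288.8°, groundspeed 104.3 kt
Leg 3: heading 171.4°; drift -1.2° → track 170.2°, groundspeed 156.2 kt

Leg 1: track=261.0°, groundspeed=117.4 kt
Leg 2: track=288.8°, groundspeed=104.3 kt
Leg 3: track=170.2°, groundspeed=156.2 kt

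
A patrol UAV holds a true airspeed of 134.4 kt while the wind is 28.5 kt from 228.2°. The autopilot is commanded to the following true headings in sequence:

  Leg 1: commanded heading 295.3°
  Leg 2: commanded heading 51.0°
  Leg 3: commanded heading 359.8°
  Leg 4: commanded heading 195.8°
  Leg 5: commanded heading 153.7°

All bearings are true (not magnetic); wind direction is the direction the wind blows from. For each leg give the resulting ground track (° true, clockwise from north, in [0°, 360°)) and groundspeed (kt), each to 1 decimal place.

Leg 1: track=307.3°, groundspeed=126.1 kt
Leg 2: track=50.5°, groundspeed=162.9 kt
Leg 3: track=7.7°, groundspeed=154.8 kt
Leg 4: track=187.9°, groundspeed=111.4 kt
Leg 5: track=141.5°, groundspeed=129.7 kt

Leg 1: heading 295.3°; drift +12.0° → track 307.3°, groundspeed 126.1 kt
Leg 2: heading 51.0°; drift -0.5° → track 50.5°, groundspeed 162.9 kt
Leg 3: heading 359.8°; drift +7.9° → track 7.7°, groundspeed 154.8 kt
Leg 4: heading 195.8°; drift -7.9° → track 187.9°, groundspeed 111.4 kt
Leg 5: heading 153.7°; drift -12.2° → track 141.5°, groundspeed 129.7 kt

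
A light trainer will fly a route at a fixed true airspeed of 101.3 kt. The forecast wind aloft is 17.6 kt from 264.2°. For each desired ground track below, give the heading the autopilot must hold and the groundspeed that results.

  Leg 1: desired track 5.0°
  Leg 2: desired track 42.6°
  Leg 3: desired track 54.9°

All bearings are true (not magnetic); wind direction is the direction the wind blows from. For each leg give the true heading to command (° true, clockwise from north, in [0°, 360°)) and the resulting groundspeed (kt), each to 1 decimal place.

Leg 1: desired track 5.0°; wind correction -9.8° → command heading 355.2°, groundspeed 103.1 kt
Leg 2: desired track 42.6°; wind correction -6.6° → command heading 36.0°, groundspeed 113.8 kt
Leg 3: desired track 54.9°; wind correction -4.9° → command heading 50.0°, groundspeed 116.3 kt

Leg 1: heading=355.2°, groundspeed=103.1 kt
Leg 2: heading=36.0°, groundspeed=113.8 kt
Leg 3: heading=50.0°, groundspeed=116.3 kt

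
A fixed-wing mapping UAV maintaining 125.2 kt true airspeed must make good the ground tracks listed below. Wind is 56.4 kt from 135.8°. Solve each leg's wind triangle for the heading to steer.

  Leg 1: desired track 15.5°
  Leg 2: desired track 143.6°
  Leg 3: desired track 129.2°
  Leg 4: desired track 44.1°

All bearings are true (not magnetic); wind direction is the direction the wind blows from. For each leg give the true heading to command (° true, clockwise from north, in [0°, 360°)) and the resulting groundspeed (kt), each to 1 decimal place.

Leg 1: desired track 15.5°; wind correction +22.9° → command heading 38.4°, groundspeed 143.8 kt
Leg 2: desired track 143.6°; wind correction -3.5° → command heading 140.1°, groundspeed 69.1 kt
Leg 3: desired track 129.2°; wind correction +3.0° → command heading 132.2°, groundspeed 69.0 kt
Leg 4: desired track 44.1°; wind correction +26.8° → command heading 70.9°, groundspeed 113.5 kt

Leg 1: heading=38.4°, groundspeed=143.8 kt
Leg 2: heading=140.1°, groundspeed=69.1 kt
Leg 3: heading=132.2°, groundspeed=69.0 kt
Leg 4: heading=70.9°, groundspeed=113.5 kt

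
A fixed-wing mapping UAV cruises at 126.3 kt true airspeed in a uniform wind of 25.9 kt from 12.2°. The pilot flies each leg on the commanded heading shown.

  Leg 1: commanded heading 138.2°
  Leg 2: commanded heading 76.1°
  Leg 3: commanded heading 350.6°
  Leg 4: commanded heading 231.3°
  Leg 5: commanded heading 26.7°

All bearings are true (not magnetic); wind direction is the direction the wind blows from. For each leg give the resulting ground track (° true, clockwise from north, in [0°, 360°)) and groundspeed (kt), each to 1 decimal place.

Leg 1: heading 138.2°; drift +8.4° → track 146.6°, groundspeed 143.1 kt
Leg 2: heading 76.1°; drift +11.4° → track 87.5°, groundspeed 117.2 kt
Leg 3: heading 350.6°; drift -5.3° → track 345.3°, groundspeed 102.7 kt
Leg 4: heading 231.3°; drift -6.4° → track 224.9°, groundspeed 147.3 kt
Leg 5: heading 26.7°; drift +3.7° → track 30.4°, groundspeed 101.4 kt

Leg 1: track=146.6°, groundspeed=143.1 kt
Leg 2: track=87.5°, groundspeed=117.2 kt
Leg 3: track=345.3°, groundspeed=102.7 kt
Leg 4: track=224.9°, groundspeed=147.3 kt
Leg 5: track=30.4°, groundspeed=101.4 kt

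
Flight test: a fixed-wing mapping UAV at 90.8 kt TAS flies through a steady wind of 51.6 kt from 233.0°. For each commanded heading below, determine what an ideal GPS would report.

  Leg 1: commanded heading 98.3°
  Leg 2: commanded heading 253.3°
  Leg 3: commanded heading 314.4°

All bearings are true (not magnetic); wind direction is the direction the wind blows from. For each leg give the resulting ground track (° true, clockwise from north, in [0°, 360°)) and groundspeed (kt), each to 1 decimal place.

Leg 1: track=82.2°, groundspeed=132.3 kt
Leg 2: track=276.2°, groundspeed=46.0 kt
Leg 3: track=346.0°, groundspeed=97.5 kt

Leg 1: heading 98.3°; drift -16.1° → track 82.2°, groundspeed 132.3 kt
Leg 2: heading 253.3°; drift +22.9° → track 276.2°, groundspeed 46.0 kt
Leg 3: heading 314.4°; drift +31.6° → track 346.0°, groundspeed 97.5 kt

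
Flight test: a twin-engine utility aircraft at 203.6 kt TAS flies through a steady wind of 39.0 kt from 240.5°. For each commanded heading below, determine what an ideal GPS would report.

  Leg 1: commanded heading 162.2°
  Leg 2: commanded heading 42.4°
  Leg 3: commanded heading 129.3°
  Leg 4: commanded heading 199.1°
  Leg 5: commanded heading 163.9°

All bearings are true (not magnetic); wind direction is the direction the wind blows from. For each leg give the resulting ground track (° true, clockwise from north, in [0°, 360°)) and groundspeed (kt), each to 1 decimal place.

Leg 1: heading 162.2°; drift -11.0° → track 151.2°, groundspeed 199.4 kt
Leg 2: heading 42.4°; drift +2.9° → track 45.3°, groundspeed 241.0 kt
Leg 3: heading 129.3°; drift -9.5° → track 119.8°, groundspeed 220.7 kt
Leg 4: heading 199.1°; drift -8.4° → track 190.7°, groundspeed 176.2 kt
Leg 5: heading 163.9°; drift -11.0° → track 152.9°, groundspeed 198.2 kt

Leg 1: track=151.2°, groundspeed=199.4 kt
Leg 2: track=45.3°, groundspeed=241.0 kt
Leg 3: track=119.8°, groundspeed=220.7 kt
Leg 4: track=190.7°, groundspeed=176.2 kt
Leg 5: track=152.9°, groundspeed=198.2 kt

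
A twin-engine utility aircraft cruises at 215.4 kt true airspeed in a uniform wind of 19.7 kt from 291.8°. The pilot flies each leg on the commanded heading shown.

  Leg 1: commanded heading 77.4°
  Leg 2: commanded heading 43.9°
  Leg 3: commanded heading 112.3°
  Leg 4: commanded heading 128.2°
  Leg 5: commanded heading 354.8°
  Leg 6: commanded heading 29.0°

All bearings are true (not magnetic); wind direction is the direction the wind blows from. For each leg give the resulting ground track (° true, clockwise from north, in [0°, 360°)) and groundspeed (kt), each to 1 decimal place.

Leg 1: track=80.2°, groundspeed=231.9 kt
Leg 2: track=48.6°, groundspeed=223.6 kt
Leg 3: track=112.3°, groundspeed=235.1 kt
Leg 4: track=126.8°, groundspeed=234.4 kt
Leg 5: track=359.7°, groundspeed=207.2 kt
Leg 6: track=34.1°, groundspeed=218.7 kt

Leg 1: heading 77.4°; drift +2.8° → track 80.2°, groundspeed 231.9 kt
Leg 2: heading 43.9°; drift +4.7° → track 48.6°, groundspeed 223.6 kt
Leg 3: heading 112.3°; drift +0.0° → track 112.3°, groundspeed 235.1 kt
Leg 4: heading 128.2°; drift -1.4° → track 126.8°, groundspeed 234.4 kt
Leg 5: heading 354.8°; drift +4.9° → track 359.7°, groundspeed 207.2 kt
Leg 6: heading 29.0°; drift +5.1° → track 34.1°, groundspeed 218.7 kt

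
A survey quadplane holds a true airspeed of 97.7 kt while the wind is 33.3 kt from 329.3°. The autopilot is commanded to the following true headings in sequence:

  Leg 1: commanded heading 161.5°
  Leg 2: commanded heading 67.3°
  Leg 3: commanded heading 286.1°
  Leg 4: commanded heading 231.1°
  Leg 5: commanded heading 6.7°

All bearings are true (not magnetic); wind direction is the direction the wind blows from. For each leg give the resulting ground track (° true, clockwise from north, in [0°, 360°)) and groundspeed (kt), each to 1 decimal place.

Leg 1: heading 161.5°; drift -3.1° → track 158.4°, groundspeed 130.4 kt
Leg 2: heading 67.3°; drift +17.9° → track 85.2°, groundspeed 107.5 kt
Leg 3: heading 286.1°; drift -17.2° → track 268.9°, groundspeed 76.9 kt
Leg 4: heading 231.1°; drift -17.8° → track 213.3°, groundspeed 107.6 kt
Leg 5: heading 6.7°; drift +15.8° → track 22.5°, groundspeed 74.1 kt

Leg 1: track=158.4°, groundspeed=130.4 kt
Leg 2: track=85.2°, groundspeed=107.5 kt
Leg 3: track=268.9°, groundspeed=76.9 kt
Leg 4: track=213.3°, groundspeed=107.6 kt
Leg 5: track=22.5°, groundspeed=74.1 kt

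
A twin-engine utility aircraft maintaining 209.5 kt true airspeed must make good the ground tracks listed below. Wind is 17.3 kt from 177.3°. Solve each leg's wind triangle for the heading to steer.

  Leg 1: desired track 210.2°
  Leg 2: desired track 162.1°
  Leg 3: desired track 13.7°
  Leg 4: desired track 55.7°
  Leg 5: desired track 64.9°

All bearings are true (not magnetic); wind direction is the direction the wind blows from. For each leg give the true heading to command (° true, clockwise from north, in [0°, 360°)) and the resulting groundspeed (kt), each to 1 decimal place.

Leg 1: desired track 210.2°; wind correction -2.6° → command heading 207.6°, groundspeed 194.8 kt
Leg 2: desired track 162.1°; wind correction +1.2° → command heading 163.3°, groundspeed 192.8 kt
Leg 3: desired track 13.7°; wind correction +1.3° → command heading 15.0°, groundspeed 226.0 kt
Leg 4: desired track 55.7°; wind correction +4.0° → command heading 59.7°, groundspeed 218.0 kt
Leg 5: desired track 64.9°; wind correction +4.4° → command heading 69.3°, groundspeed 215.5 kt

Leg 1: heading=207.6°, groundspeed=194.8 kt
Leg 2: heading=163.3°, groundspeed=192.8 kt
Leg 3: heading=15.0°, groundspeed=226.0 kt
Leg 4: heading=59.7°, groundspeed=218.0 kt
Leg 5: heading=69.3°, groundspeed=215.5 kt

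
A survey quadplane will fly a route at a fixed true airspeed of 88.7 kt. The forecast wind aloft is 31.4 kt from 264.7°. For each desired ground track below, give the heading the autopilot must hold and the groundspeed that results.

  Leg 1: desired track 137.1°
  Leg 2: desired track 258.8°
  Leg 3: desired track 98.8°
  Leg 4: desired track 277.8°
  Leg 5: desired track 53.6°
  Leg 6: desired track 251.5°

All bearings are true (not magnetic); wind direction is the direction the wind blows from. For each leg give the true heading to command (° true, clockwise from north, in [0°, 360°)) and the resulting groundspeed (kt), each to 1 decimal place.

Leg 1: desired track 137.1°; wind correction +16.3° → command heading 153.4°, groundspeed 104.3 kt
Leg 2: desired track 258.8°; wind correction +2.1° → command heading 260.9°, groundspeed 57.4 kt
Leg 3: desired track 98.8°; wind correction +4.9° → command heading 103.7°, groundspeed 118.8 kt
Leg 4: desired track 277.8°; wind correction -4.6° → command heading 273.2°, groundspeed 57.8 kt
Leg 5: desired track 53.6°; wind correction -10.5° → command heading 43.1°, groundspeed 114.1 kt
Leg 6: desired track 251.5°; wind correction +4.6° → command heading 256.1°, groundspeed 57.8 kt

Leg 1: heading=153.4°, groundspeed=104.3 kt
Leg 2: heading=260.9°, groundspeed=57.4 kt
Leg 3: heading=103.7°, groundspeed=118.8 kt
Leg 4: heading=273.2°, groundspeed=57.8 kt
Leg 5: heading=43.1°, groundspeed=114.1 kt
Leg 6: heading=256.1°, groundspeed=57.8 kt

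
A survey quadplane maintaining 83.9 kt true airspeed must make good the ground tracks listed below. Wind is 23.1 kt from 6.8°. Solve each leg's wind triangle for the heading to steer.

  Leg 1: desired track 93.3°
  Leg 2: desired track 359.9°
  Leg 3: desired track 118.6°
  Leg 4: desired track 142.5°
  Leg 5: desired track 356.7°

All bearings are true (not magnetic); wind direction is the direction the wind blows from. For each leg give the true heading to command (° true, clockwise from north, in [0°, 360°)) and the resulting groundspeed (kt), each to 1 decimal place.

Leg 1: desired track 93.3°; wind correction -16.0° → command heading 77.3°, groundspeed 79.3 kt
Leg 2: desired track 359.9°; wind correction +1.9° → command heading 1.8°, groundspeed 60.9 kt
Leg 3: desired track 118.6°; wind correction -14.8° → command heading 103.8°, groundspeed 89.7 kt
Leg 4: desired track 142.5°; wind correction -11.1° → command heading 131.4°, groundspeed 98.9 kt
Leg 5: desired track 356.7°; wind correction +2.8° → command heading 359.5°, groundspeed 61.1 kt

Leg 1: heading=77.3°, groundspeed=79.3 kt
Leg 2: heading=1.8°, groundspeed=60.9 kt
Leg 3: heading=103.8°, groundspeed=89.7 kt
Leg 4: heading=131.4°, groundspeed=98.9 kt
Leg 5: heading=359.5°, groundspeed=61.1 kt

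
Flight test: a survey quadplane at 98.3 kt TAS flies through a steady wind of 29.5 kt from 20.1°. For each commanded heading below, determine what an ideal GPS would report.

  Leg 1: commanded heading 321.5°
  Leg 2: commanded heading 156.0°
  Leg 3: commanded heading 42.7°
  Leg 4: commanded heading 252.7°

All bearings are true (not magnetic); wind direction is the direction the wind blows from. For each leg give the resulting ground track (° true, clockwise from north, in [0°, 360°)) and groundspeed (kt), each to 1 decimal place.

Leg 1: heading 321.5°; drift -16.9° → track 304.6°, groundspeed 86.7 kt
Leg 2: heading 156.0°; drift +9.7° → track 165.7°, groundspeed 121.2 kt
Leg 3: heading 42.7°; drift +9.1° → track 51.8°, groundspeed 72.0 kt
Leg 4: heading 252.7°; drift -11.4° → track 241.3°, groundspeed 118.6 kt

Leg 1: track=304.6°, groundspeed=86.7 kt
Leg 2: track=165.7°, groundspeed=121.2 kt
Leg 3: track=51.8°, groundspeed=72.0 kt
Leg 4: track=241.3°, groundspeed=118.6 kt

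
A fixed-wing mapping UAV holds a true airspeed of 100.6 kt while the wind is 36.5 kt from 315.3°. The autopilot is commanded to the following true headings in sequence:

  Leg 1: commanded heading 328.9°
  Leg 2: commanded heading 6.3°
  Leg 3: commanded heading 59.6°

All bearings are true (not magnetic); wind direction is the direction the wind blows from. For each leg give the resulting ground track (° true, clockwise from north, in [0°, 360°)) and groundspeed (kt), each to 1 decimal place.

Leg 1: heading 328.9°; drift +7.5° → track 336.4°, groundspeed 65.7 kt
Leg 2: heading 6.3°; drift +20.1° → track 26.4°, groundspeed 82.6 kt
Leg 3: heading 59.6°; drift +17.9° → track 77.5°, groundspeed 115.2 kt

Leg 1: track=336.4°, groundspeed=65.7 kt
Leg 2: track=26.4°, groundspeed=82.6 kt
Leg 3: track=77.5°, groundspeed=115.2 kt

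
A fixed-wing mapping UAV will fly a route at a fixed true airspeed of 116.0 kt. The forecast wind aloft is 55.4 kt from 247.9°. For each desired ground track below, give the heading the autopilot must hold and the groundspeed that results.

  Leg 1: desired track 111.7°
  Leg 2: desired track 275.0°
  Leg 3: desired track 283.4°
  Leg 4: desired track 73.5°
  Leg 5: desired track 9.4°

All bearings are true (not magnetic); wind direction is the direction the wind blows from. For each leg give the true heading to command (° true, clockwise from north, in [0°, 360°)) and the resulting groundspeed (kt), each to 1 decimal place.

Leg 1: desired track 111.7°; wind correction +19.3° → command heading 131.0°, groundspeed 149.5 kt
Leg 2: desired track 275.0°; wind correction -12.6° → command heading 262.4°, groundspeed 63.9 kt
Leg 3: desired track 283.4°; wind correction -16.1° → command heading 267.3°, groundspeed 66.3 kt
Leg 4: desired track 73.5°; wind correction +2.7° → command heading 76.2°, groundspeed 171.0 kt
Leg 5: desired track 9.4°; wind correction -24.0° → command heading 345.4°, groundspeed 134.9 kt

Leg 1: heading=131.0°, groundspeed=149.5 kt
Leg 2: heading=262.4°, groundspeed=63.9 kt
Leg 3: heading=267.3°, groundspeed=66.3 kt
Leg 4: heading=76.2°, groundspeed=171.0 kt
Leg 5: heading=345.4°, groundspeed=134.9 kt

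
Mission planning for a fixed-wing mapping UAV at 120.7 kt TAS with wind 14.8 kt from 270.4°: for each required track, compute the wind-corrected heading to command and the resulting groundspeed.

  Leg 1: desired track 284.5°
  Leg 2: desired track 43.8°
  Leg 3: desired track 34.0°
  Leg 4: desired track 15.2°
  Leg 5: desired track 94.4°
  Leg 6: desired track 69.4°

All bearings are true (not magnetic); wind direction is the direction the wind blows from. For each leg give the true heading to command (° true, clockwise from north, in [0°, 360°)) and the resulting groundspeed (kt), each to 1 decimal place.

Leg 1: desired track 284.5°; wind correction -1.7° → command heading 282.8°, groundspeed 106.3 kt
Leg 2: desired track 43.8°; wind correction -5.1° → command heading 38.7°, groundspeed 130.4 kt
Leg 3: desired track 34.0°; wind correction -5.9° → command heading 28.1°, groundspeed 128.3 kt
Leg 4: desired track 15.2°; wind correction -6.8° → command heading 8.4°, groundspeed 123.6 kt
Leg 5: desired track 94.4°; wind correction +0.5° → command heading 94.9°, groundspeed 135.5 kt
Leg 6: desired track 69.4°; wind correction -2.5° → command heading 66.9°, groundspeed 134.4 kt

Leg 1: heading=282.8°, groundspeed=106.3 kt
Leg 2: heading=38.7°, groundspeed=130.4 kt
Leg 3: heading=28.1°, groundspeed=128.3 kt
Leg 4: heading=8.4°, groundspeed=123.6 kt
Leg 5: heading=94.9°, groundspeed=135.5 kt
Leg 6: heading=66.9°, groundspeed=134.4 kt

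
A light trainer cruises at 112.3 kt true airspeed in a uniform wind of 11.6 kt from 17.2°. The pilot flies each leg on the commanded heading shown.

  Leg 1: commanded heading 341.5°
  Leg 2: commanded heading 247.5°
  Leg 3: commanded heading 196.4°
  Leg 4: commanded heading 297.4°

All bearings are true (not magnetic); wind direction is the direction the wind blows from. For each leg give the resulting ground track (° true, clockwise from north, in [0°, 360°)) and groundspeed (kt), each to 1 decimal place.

Leg 1: track=337.7°, groundspeed=103.1 kt
Leg 2: track=243.2°, groundspeed=120.0 kt
Leg 3: track=196.5°, groundspeed=123.9 kt
Leg 4: track=291.5°, groundspeed=110.8 kt

Leg 1: heading 341.5°; drift -3.8° → track 337.7°, groundspeed 103.1 kt
Leg 2: heading 247.5°; drift -4.3° → track 243.2°, groundspeed 120.0 kt
Leg 3: heading 196.4°; drift +0.1° → track 196.5°, groundspeed 123.9 kt
Leg 4: heading 297.4°; drift -5.9° → track 291.5°, groundspeed 110.8 kt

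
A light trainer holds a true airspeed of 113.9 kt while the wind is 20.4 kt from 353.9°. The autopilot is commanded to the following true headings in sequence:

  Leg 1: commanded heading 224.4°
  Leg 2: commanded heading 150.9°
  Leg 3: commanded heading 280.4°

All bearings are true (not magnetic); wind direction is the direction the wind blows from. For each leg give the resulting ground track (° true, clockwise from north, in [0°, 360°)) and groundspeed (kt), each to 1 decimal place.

Leg 1: heading 224.4°; drift -7.1° → track 217.3°, groundspeed 127.8 kt
Leg 2: heading 150.9°; drift +3.4° → track 154.3°, groundspeed 132.9 kt
Leg 3: heading 280.4°; drift -10.3° → track 270.1°, groundspeed 109.9 kt

Leg 1: track=217.3°, groundspeed=127.8 kt
Leg 2: track=154.3°, groundspeed=132.9 kt
Leg 3: track=270.1°, groundspeed=109.9 kt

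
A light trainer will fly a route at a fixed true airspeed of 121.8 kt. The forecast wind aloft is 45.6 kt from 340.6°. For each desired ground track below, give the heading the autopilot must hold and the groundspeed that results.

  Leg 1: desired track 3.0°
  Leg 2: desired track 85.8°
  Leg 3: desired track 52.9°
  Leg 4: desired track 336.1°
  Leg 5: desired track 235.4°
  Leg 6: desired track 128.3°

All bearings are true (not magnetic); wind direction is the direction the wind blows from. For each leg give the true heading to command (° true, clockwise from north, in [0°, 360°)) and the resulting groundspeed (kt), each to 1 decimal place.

Leg 1: heading=354.8°, groundspeed=78.4 kt
Leg 2: heading=64.6°, groundspeed=125.5 kt
Leg 3: heading=32.0°, groundspeed=99.9 kt
Leg 4: heading=337.8°, groundspeed=76.3 kt
Leg 5: heading=256.6°, groundspeed=125.5 kt
Leg 6: heading=116.8°, groundspeed=157.9 kt

Leg 1: desired track 3.0°; wind correction -8.2° → command heading 354.8°, groundspeed 78.4 kt
Leg 2: desired track 85.8°; wind correction -21.2° → command heading 64.6°, groundspeed 125.5 kt
Leg 3: desired track 52.9°; wind correction -20.9° → command heading 32.0°, groundspeed 99.9 kt
Leg 4: desired track 336.1°; wind correction +1.7° → command heading 337.8°, groundspeed 76.3 kt
Leg 5: desired track 235.4°; wind correction +21.2° → command heading 256.6°, groundspeed 125.5 kt
Leg 6: desired track 128.3°; wind correction -11.5° → command heading 116.8°, groundspeed 157.9 kt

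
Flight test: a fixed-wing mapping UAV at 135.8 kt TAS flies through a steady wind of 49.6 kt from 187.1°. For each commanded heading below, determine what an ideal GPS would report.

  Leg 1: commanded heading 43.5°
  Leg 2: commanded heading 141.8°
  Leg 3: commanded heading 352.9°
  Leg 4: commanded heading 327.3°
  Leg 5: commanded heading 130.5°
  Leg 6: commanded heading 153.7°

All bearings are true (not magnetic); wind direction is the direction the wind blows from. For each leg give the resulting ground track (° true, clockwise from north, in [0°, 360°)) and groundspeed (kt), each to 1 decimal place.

Leg 1: heading 43.5°; drift -9.5° → track 34.0°, groundspeed 178.2 kt
Leg 2: heading 141.8°; drift -19.3° → track 122.5°, groundspeed 106.9 kt
Leg 3: heading 352.9°; drift +3.8° → track 356.7°, groundspeed 184.3 kt
Leg 4: heading 327.3°; drift +10.3° → track 337.6°, groundspeed 176.8 kt
Leg 5: heading 130.5°; drift -20.9° → track 109.6°, groundspeed 116.1 kt
Leg 6: heading 153.7°; drift -16.1° → track 137.6°, groundspeed 98.3 kt

Leg 1: track=34.0°, groundspeed=178.2 kt
Leg 2: track=122.5°, groundspeed=106.9 kt
Leg 3: track=356.7°, groundspeed=184.3 kt
Leg 4: track=337.6°, groundspeed=176.8 kt
Leg 5: track=109.6°, groundspeed=116.1 kt
Leg 6: track=137.6°, groundspeed=98.3 kt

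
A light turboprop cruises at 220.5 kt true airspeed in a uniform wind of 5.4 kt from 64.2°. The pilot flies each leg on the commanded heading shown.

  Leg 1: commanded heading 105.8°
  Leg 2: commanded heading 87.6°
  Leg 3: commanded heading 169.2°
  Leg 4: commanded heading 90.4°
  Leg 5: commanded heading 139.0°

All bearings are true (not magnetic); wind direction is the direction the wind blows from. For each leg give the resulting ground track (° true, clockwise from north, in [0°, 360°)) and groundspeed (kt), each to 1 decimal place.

Leg 1: track=106.7°, groundspeed=216.5 kt
Leg 2: track=88.2°, groundspeed=215.6 kt
Leg 3: track=170.5°, groundspeed=222.0 kt
Leg 4: track=91.0°, groundspeed=215.7 kt
Leg 5: track=140.4°, groundspeed=219.1 kt

Leg 1: heading 105.8°; drift +0.9° → track 106.7°, groundspeed 216.5 kt
Leg 2: heading 87.6°; drift +0.6° → track 88.2°, groundspeed 215.6 kt
Leg 3: heading 169.2°; drift +1.3° → track 170.5°, groundspeed 222.0 kt
Leg 4: heading 90.4°; drift +0.6° → track 91.0°, groundspeed 215.7 kt
Leg 5: heading 139.0°; drift +1.4° → track 140.4°, groundspeed 219.1 kt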